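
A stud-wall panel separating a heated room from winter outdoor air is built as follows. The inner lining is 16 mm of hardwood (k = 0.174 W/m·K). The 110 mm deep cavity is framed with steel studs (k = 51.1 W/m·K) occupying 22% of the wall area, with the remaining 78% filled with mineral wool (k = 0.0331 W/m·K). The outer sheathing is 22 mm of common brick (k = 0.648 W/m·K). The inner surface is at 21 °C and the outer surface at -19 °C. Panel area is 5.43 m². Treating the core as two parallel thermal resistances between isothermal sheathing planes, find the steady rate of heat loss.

Q ≈ 1600 W

Sheathing layers in series; stud and cavity paths in parallel between them.
R_inner = 0.016/(0.174×5.43) = 0.01693 K/W
R_stud  = 0.11/(51.1×0.22×5.43) = 0.001802 K/W
R_cav   = 0.11/(0.0331×0.78×5.43) = 0.7846 K/W
1/R_core = 1/R_stud + 1/R_cav → R_core = 0.001798 K/W
R_outer = 0.022/(0.648×5.43) = 0.006252 K/W
R_total = 0.02498 K/W
Q = ΔT/R_total = 40/0.02498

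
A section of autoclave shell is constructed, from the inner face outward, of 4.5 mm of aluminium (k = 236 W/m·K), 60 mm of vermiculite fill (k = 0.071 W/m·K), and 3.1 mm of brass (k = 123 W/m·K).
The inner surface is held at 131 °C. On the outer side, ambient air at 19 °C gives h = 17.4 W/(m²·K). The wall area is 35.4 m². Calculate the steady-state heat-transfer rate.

Q ≈ 4390 W

Series thermal resistances:
R_aluminium = L/(kA) = 0.0045/(236×35.4) = 5.386×10^-7 K/W
R_vermiculite fill = L/(kA) = 0.06/(0.071×35.4) = 0.02387 K/W
R_brass = L/(kA) = 0.0031/(123×35.4) = 7.12×10^-7 K/W
R_outer film = 1/(h_o·A) = 1/(17.4×35.4) = 0.001623 K/W
R_total = 0.0255 K/W
Q = ΔT / R_total = 112 / 0.0255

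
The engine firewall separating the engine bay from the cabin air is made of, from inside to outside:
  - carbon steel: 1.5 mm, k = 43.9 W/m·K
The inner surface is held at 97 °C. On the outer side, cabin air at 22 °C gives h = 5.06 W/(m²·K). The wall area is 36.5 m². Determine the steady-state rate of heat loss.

Series thermal resistances:
R_carbon steel = L/(kA) = 0.0015/(43.9×36.5) = 9.361×10^-7 K/W
R_outer film = 1/(h_o·A) = 1/(5.06×36.5) = 0.005414 K/W
R_total = 0.005415 K/W
Q = ΔT / R_total = 75 / 0.005415

Q ≈ 13800 W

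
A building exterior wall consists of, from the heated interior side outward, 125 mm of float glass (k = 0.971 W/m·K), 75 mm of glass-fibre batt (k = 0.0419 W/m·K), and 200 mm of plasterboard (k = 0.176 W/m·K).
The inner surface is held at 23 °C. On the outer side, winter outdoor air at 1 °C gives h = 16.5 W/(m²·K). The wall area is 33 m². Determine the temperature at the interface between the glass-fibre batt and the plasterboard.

T ≈ 9.45 °C

Treating each layer as a thermal resistance in series:
R_float glass = L/(kA) = 0.125/(0.971×33) = 0.003901 K/W
R_glass-fibre batt = L/(kA) = 0.075/(0.0419×33) = 0.05424 K/W
R_plasterboard = L/(kA) = 0.2/(0.176×33) = 0.03444 K/W
R_outer film = 1/(h_o·A) = 1/(16.5×33) = 0.001837 K/W
R_total = 0.09441 K/W;  Q = ΔT/R_total = 22/0.09441 = 233 W
T_interface = T_inner − Q·ΣR(inner→interface) = 23 − 233×0.05814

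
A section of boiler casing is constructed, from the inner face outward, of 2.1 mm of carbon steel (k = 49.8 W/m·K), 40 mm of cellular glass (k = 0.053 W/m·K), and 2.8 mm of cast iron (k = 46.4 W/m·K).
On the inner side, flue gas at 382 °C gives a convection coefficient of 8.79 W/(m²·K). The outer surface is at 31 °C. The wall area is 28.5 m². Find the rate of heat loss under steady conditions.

Q ≈ 11500 W

Model the wall as resistances in series:
R_inner film = 1/(h_i·A) = 1/(8.79×28.5) = 0.003992 K/W
R_carbon steel = L/(kA) = 0.0021/(49.8×28.5) = 1.48×10^-6 K/W
R_cellular glass = L/(kA) = 0.04/(0.053×28.5) = 0.02648 K/W
R_cast iron = L/(kA) = 0.0028/(46.4×28.5) = 2.117×10^-6 K/W
R_total = 0.03048 K/W
Q = ΔT / R_total = 351 / 0.03048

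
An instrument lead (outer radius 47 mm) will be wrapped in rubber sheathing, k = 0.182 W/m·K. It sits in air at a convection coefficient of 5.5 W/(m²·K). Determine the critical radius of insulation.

For a cylinder r_cr = k/h = 0.182/5.5
r_cr = 33.1 mm; since the bare radius (47 mm) is above r_cr, any added insulation will reduce heat loss.

r_cr ≈ 33.1 mm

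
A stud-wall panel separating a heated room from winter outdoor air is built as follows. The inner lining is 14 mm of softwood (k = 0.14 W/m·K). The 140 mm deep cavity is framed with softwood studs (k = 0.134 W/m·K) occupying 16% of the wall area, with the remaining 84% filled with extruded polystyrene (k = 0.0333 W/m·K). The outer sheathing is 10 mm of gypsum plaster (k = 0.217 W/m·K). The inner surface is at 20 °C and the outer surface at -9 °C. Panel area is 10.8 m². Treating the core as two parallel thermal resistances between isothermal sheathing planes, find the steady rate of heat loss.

Sheathing layers in series; stud and cavity paths in parallel between them.
R_inner = 0.014/(0.14×10.8) = 0.009259 K/W
R_stud  = 0.14/(0.134×0.16×10.8) = 0.6046 K/W
R_cav   = 0.14/(0.0333×0.84×10.8) = 0.4634 K/W
1/R_core = 1/R_stud + 1/R_cav → R_core = 0.2623 K/W
R_outer = 0.01/(0.217×10.8) = 0.004267 K/W
R_total = 0.2759 K/W
Q = ΔT/R_total = 29/0.2759

Q ≈ 105 W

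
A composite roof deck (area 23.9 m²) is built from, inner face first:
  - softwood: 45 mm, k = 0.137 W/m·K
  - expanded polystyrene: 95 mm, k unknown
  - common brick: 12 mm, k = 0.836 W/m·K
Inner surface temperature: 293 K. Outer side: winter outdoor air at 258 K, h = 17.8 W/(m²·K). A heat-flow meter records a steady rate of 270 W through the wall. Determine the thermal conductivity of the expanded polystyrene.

Treating each layer as a thermal resistance in series:
R_softwood = L/(kA) = 0.045/(0.137×23.9) = 0.01374 K/W
R_common brick = L/(kA) = 0.012/(0.836×23.9) = 6.006×10^-4 K/W
R_outer film = 1/(h_o·A) = 1/(17.8×23.9) = 0.002351 K/W
Sum of known resistances R_other = 0.01669 K/W
Total R = ΔT/Q = 35/270 = 0.1296 K/W
R_expanded polystyrene = R_total − R_other = 0.1129 K/W
k = L/(R·A) = 0.095/(0.1129×23.9)

k ≈ 0.0352 W/(m·K)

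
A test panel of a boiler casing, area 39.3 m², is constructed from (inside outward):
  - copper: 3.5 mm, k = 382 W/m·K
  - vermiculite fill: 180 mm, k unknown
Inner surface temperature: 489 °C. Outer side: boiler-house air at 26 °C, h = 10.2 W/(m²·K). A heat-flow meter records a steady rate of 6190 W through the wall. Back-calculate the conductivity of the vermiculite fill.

Treating each layer as a thermal resistance in series:
R_copper = L/(kA) = 0.0035/(382×39.3) = 2.331×10^-7 K/W
R_outer film = 1/(h_o·A) = 1/(10.2×39.3) = 0.002495 K/W
Sum of known resistances R_other = 0.002495 K/W
Total R = ΔT/Q = 463/6190 = 0.0748 K/W
R_vermiculite fill = R_total − R_other = 0.0723 K/W
k = L/(R·A) = 0.18/(0.0723×39.3)

k ≈ 0.0633 W/(m·K)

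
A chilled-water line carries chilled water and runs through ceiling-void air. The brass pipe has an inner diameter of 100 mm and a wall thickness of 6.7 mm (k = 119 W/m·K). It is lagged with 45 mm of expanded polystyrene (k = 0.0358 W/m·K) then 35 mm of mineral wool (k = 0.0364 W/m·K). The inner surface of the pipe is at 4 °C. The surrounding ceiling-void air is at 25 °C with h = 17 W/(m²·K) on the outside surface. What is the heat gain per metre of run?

Radial resistances (cylindrical: R_cond = ln(r_o/r_i)/(2πkL), R_conv = 1/(h·2πrL)):
R_brass pipe wall = ln(56.7/50)/(2π×119×1) = 1.682×10^-4 K/W
R_expanded polystyrene = ln(101.7/56.7)/(2π×0.0358×1) = 2.597 K/W
R_mineral wool = ln(136.7/101.7)/(2π×0.0364×1) = 1.293 K/W
R_outer film = 1/(h_o·2πr_oL) = 1/(17×2π×0.1367×1) = 0.06849 K/W
R_total = 3.959 K/W
Q = ΔT/R_total = 21/3.959

q′ ≈ 5.3 W/m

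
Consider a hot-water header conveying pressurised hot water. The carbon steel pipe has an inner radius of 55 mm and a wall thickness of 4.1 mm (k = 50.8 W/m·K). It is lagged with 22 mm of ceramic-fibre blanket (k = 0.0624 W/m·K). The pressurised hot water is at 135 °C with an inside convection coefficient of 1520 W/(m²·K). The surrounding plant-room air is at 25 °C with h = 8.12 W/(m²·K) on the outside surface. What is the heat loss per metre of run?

Per-layer cylindrical resistances, series-summed:
R_inner film = 1/(h_i·2πr₁L) = 1/(1520×2π×0.055×1) = 0.001904 K/W
R_carbon steel pipe wall = ln(59.1/55)/(2π×50.8×1) = 2.253×10^-4 K/W
R_ceramic-fibre blanket = ln(81.1/59.1)/(2π×0.0624×1) = 0.8071 K/W
R_outer film = 1/(h_o·2πr_oL) = 1/(8.12×2π×0.0811×1) = 0.2417 K/W
R_total = 1.051 K/W
Q = ΔT/R_total = 110/1.051

q′ ≈ 105 W/m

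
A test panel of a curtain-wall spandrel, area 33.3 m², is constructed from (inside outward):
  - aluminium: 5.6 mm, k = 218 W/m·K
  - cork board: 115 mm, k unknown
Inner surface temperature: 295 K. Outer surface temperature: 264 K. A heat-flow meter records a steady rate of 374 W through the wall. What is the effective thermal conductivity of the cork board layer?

k ≈ 0.0417 W/(m·K)

Using the resistance-network approach (series):
R_aluminium = L/(kA) = 0.0056/(218×33.3) = 7.714×10^-7 K/W
Sum of known resistances R_other = 7.714×10^-7 K/W
Total R = ΔT/Q = 31/374 = 0.08289 K/W
R_cork board = R_total − R_other = 0.08289 K/W
k = L/(R·A) = 0.115/(0.08289×33.3)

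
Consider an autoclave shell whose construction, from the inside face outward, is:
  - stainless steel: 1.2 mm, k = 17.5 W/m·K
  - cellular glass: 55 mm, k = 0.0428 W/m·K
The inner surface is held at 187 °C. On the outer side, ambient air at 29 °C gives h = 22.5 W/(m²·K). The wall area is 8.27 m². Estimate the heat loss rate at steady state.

Q ≈ 983 W

Using the resistance-network approach (series):
R_stainless steel = L/(kA) = 0.0012/(17.5×8.27) = 8.292×10^-6 K/W
R_cellular glass = L/(kA) = 0.055/(0.0428×8.27) = 0.1554 K/W
R_outer film = 1/(h_o·A) = 1/(22.5×8.27) = 0.005374 K/W
R_total = 0.1608 K/W
Q = ΔT / R_total = 158 / 0.1608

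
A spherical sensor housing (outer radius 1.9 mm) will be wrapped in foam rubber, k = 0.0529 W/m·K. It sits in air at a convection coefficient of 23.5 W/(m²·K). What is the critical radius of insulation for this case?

r_cr ≈ 4.5 mm

For a sphere r_cr = 2k/h = 2×0.0529/23.5
r_cr = 4.5 mm; since the bare radius (1.9 mm) is below r_cr, adding a thin layer of insulation will *increase* heat loss.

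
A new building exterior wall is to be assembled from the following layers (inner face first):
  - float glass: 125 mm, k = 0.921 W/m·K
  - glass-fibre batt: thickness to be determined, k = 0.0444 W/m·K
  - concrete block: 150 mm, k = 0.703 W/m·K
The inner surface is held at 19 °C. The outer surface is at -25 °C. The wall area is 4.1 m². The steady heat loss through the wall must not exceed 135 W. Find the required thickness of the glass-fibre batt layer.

L ≈ 43.8 mm

Model the wall as resistances in series:
R_float glass = L/(kA) = 0.125/(0.921×4.1) = 0.0331 K/W
R_concrete block = L/(kA) = 0.15/(0.703×4.1) = 0.05204 K/W
Sum of the known resistances R_other = 0.08514 K/W
Required total resistance R_tot = ΔT/Q_allow = 44/135 = 0.3259 K/W
R_glass-fibre batt = R_tot − R_other = 0.2408 K/W
L = R·k·A = 0.2408×0.0444×4.1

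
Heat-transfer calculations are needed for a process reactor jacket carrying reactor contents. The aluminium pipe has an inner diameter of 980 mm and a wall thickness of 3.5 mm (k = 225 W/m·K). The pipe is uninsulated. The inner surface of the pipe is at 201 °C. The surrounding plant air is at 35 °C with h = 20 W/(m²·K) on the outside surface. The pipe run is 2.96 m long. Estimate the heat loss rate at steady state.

Q ≈ 30500 W

Treating each annulus and film as a series resistance:
R_aluminium pipe wall = ln(493.5/490)/(2π×225×2.96) = 1.701×10^-6 K/W
R_outer film = 1/(h_o·2πr_oL) = 1/(20×2π×0.4935×2.96) = 0.005448 K/W
R_total = 0.005449 K/W
Q = ΔT/R_total = 166/0.005449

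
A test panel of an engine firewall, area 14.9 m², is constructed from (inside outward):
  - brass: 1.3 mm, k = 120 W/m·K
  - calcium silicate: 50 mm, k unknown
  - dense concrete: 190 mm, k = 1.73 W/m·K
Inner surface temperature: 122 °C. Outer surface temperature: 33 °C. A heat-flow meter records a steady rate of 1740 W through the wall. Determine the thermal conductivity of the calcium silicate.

Series thermal resistances:
R_brass = L/(kA) = 0.0013/(120×14.9) = 7.271×10^-7 K/W
R_dense concrete = L/(kA) = 0.19/(1.73×14.9) = 0.007371 K/W
Sum of known resistances R_other = 0.007372 K/W
Total R = ΔT/Q = 89/1740 = 0.05115 K/W
R_calcium silicate = R_total − R_other = 0.04378 K/W
k = L/(R·A) = 0.05/(0.04378×14.9)

k ≈ 0.0767 W/(m·K)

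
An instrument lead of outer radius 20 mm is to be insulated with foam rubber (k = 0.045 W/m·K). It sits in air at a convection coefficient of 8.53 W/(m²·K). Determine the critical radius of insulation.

For a cylinder r_cr = k/h = 0.045/8.53
r_cr = 5.28 mm; since the bare radius (20 mm) is above r_cr, any added insulation will reduce heat loss.

r_cr ≈ 5.28 mm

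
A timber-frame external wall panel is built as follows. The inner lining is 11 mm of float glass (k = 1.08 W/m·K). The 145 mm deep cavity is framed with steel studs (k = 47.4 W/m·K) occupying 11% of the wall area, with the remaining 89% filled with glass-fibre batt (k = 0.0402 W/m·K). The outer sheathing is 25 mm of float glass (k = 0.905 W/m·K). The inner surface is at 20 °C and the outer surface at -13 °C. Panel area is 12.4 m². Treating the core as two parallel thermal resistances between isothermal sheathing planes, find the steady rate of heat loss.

Sheathing layers in series; stud and cavity paths in parallel between them.
R_inner = 0.011/(1.08×12.4) = 8.214×10^-4 K/W
R_stud  = 0.145/(47.4×0.11×12.4) = 0.002243 K/W
R_cav   = 0.145/(0.0402×0.89×12.4) = 0.3268 K/W
1/R_core = 1/R_stud + 1/R_cav → R_core = 0.002227 K/W
R_outer = 0.025/(0.905×12.4) = 0.002228 K/W
R_total = 0.005277 K/W
Q = ΔT/R_total = 33/0.005277

Q ≈ 6250 W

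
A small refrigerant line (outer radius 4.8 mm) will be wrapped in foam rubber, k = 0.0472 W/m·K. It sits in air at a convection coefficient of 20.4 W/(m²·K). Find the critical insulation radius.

r_cr ≈ 2.31 mm

For a cylinder r_cr = k/h = 0.0472/20.4
r_cr = 2.31 mm; since the bare radius (4.8 mm) is above r_cr, any added insulation will reduce heat loss.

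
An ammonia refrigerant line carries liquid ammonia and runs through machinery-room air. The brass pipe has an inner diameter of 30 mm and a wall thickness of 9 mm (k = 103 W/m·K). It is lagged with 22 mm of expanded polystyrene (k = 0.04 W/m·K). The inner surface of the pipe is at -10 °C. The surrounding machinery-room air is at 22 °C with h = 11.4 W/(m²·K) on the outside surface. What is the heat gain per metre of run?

Treating each annulus and film as a series resistance:
R_brass pipe wall = ln(24/15)/(2π×103×1) = 7.262×10^-4 K/W
R_expanded polystyrene = ln(46/24)/(2π×0.04×1) = 2.589 K/W
R_outer film = 1/(h_o·2πr_oL) = 1/(11.4×2π×0.046×1) = 0.3035 K/W
R_total = 2.893 K/W
Q = ΔT/R_total = 32/2.893

q′ ≈ 11.1 W/m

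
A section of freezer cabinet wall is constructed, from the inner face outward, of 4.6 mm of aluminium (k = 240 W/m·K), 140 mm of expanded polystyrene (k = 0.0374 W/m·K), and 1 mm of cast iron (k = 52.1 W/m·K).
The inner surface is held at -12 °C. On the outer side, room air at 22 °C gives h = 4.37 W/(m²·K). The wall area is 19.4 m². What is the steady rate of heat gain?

Q ≈ 166 W

Thermal resistances in series:
R_aluminium = L/(kA) = 0.0046/(240×19.4) = 9.88×10^-7 K/W
R_expanded polystyrene = L/(kA) = 0.14/(0.0374×19.4) = 0.193 K/W
R_cast iron = L/(kA) = 0.001/(52.1×19.4) = 9.894×10^-7 K/W
R_outer film = 1/(h_o·A) = 1/(4.37×19.4) = 0.0118 K/W
R_total = 0.2048 K/W
Q = ΔT / R_total = 34 / 0.2048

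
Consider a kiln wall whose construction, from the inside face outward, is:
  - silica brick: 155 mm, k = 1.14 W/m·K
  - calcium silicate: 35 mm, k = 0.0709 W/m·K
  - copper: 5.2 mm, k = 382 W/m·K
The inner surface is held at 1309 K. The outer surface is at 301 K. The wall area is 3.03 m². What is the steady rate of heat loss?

Thermal resistances in series:
R_silica brick = L/(kA) = 0.155/(1.14×3.03) = 0.04487 K/W
R_calcium silicate = L/(kA) = 0.035/(0.0709×3.03) = 0.1629 K/W
R_copper = L/(kA) = 0.0052/(382×3.03) = 4.493×10^-6 K/W
R_total = 0.2078 K/W
Q = ΔT / R_total = 1008 / 0.2078

Q ≈ 4850 W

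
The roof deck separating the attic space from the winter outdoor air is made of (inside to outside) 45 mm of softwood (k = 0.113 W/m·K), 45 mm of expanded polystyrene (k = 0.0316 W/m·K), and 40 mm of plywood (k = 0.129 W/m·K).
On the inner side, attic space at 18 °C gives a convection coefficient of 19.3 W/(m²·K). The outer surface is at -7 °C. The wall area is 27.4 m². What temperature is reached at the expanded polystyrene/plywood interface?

Thermal resistances in series:
R_inner film = 1/(h_i·A) = 1/(19.3×27.4) = 0.001891 K/W
R_softwood = L/(kA) = 0.045/(0.113×27.4) = 0.01453 K/W
R_expanded polystyrene = L/(kA) = 0.045/(0.0316×27.4) = 0.05197 K/W
R_plywood = L/(kA) = 0.04/(0.129×27.4) = 0.01132 K/W
R_total = 0.07971 K/W;  Q = ΔT/R_total = 25/0.07971 = 313.6 W
T_interface = T_inner − Q·ΣR(inner→interface) = 18 − 314×0.0684

T ≈ -3.45 °C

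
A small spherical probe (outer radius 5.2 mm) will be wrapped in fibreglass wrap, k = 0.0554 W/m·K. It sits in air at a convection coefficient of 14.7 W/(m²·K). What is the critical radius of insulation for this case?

For a sphere r_cr = 2k/h = 2×0.0554/14.7
r_cr = 7.54 mm; since the bare radius (5.2 mm) is below r_cr, adding a thin layer of insulation will *increase* heat loss.

r_cr ≈ 7.54 mm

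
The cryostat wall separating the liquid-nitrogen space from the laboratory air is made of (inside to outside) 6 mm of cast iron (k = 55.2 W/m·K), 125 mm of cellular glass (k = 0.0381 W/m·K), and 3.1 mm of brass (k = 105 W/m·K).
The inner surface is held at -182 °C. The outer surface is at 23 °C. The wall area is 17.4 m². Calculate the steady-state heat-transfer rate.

Using the resistance-network approach (series):
R_cast iron = L/(kA) = 0.006/(55.2×17.4) = 6.247×10^-6 K/W
R_cellular glass = L/(kA) = 0.125/(0.0381×17.4) = 0.1886 K/W
R_brass = L/(kA) = 0.0031/(105×17.4) = 1.697×10^-6 K/W
R_total = 0.1886 K/W
Q = ΔT / R_total = 205 / 0.1886

Q ≈ 1090 W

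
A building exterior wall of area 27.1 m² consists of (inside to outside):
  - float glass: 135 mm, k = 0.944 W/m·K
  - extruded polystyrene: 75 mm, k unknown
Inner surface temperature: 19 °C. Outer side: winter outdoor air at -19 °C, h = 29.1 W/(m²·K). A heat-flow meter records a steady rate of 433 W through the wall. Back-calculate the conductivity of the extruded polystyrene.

Series thermal resistances:
R_float glass = L/(kA) = 0.135/(0.944×27.1) = 0.005277 K/W
R_outer film = 1/(h_o·A) = 1/(29.1×27.1) = 0.001268 K/W
Sum of known resistances R_other = 0.006545 K/W
Total R = ΔT/Q = 38/433 = 0.08776 K/W
R_extruded polystyrene = R_total − R_other = 0.08121 K/W
k = L/(R·A) = 0.075/(0.08121×27.1)

k ≈ 0.0341 W/(m·K)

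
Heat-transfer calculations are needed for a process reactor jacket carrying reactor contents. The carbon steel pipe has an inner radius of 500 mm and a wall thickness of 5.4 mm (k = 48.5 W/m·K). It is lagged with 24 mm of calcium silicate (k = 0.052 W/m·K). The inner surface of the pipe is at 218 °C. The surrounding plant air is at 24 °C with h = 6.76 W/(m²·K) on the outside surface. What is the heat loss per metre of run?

q′ ≈ 1040 W/m

For a radial system each layer contributes R = ln(r_out/r_in)/(2πkL); films add R = 1/(hA).
R_carbon steel pipe wall = ln(505.4/500)/(2π×48.5×1) = 3.525×10^-5 K/W
R_calcium silicate = ln(529.4/505.4)/(2π×0.052×1) = 0.142 K/W
R_outer film = 1/(h_o·2πr_oL) = 1/(6.76×2π×0.5294×1) = 0.04447 K/W
R_total = 0.1865 K/W
Q = ΔT/R_total = 194/0.1865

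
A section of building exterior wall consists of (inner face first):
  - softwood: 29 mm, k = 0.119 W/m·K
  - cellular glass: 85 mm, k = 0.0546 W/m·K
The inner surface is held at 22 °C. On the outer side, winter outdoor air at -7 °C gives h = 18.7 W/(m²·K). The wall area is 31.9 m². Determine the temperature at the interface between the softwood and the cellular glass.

T ≈ 18.2 °C

Using the resistance-network approach (series):
R_softwood = L/(kA) = 0.029/(0.119×31.9) = 0.007639 K/W
R_cellular glass = L/(kA) = 0.085/(0.0546×31.9) = 0.0488 K/W
R_outer film = 1/(h_o·A) = 1/(18.7×31.9) = 0.001676 K/W
R_total = 0.05812 K/W;  Q = ΔT/R_total = 29/0.05812 = 499 W
T_interface = T_inner − Q·ΣR(inner→interface) = 22 − 499×0.007639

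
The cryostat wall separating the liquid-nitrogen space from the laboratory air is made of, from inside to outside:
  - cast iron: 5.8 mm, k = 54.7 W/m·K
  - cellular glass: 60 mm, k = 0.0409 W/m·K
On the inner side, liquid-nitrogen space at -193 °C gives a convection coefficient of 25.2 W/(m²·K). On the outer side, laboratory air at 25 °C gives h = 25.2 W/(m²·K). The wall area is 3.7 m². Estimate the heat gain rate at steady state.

Series thermal resistances:
R_inner film = 1/(h_i·A) = 1/(25.2×3.7) = 0.01073 K/W
R_cast iron = L/(kA) = 0.0058/(54.7×3.7) = 2.866×10^-5 K/W
R_cellular glass = L/(kA) = 0.06/(0.0409×3.7) = 0.3965 K/W
R_outer film = 1/(h_o·A) = 1/(25.2×3.7) = 0.01073 K/W
R_total = 0.418 K/W
Q = ΔT / R_total = 218 / 0.418

Q ≈ 522 W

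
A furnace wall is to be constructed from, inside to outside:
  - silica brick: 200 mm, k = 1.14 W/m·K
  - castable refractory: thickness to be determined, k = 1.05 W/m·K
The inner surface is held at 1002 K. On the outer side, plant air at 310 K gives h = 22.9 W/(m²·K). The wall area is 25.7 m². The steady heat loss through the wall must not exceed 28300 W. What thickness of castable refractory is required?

L ≈ 430 mm

Model the wall as resistances in series:
R_silica brick = L/(kA) = 0.2/(1.14×25.7) = 0.006826 K/W
R_outer film = 1/(h_o·A) = 1/(22.9×25.7) = 0.001699 K/W
Sum of the known resistances R_other = 0.008526 K/W
Required total resistance R_tot = ΔT/Q_allow = 692/28300 = 0.02445 K/W
R_castable refractory = R_tot − R_other = 0.01593 K/W
L = R·k·A = 0.01593×1.05×25.7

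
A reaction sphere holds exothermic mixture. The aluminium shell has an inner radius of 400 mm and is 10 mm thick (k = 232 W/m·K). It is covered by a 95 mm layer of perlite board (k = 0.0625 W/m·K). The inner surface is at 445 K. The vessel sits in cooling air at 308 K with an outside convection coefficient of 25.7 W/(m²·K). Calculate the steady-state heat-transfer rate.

Radial (spherical) resistances in series:
R_aluminium shell = (1/0.4 − 1/0.41)/(4π×232) = 2.092×10^-5 K/W
R_perlite board = (1/0.41 − 1/0.505)/(4π×0.0625) = 0.5842 K/W
R_outer film = 1/(h·4πr_o²) = 1/(25.7×4π×0.505²) = 0.01214 K/W
R_total = 0.5964 K/W
Q = ΔT/R_total = 137/0.5964

Q ≈ 230 W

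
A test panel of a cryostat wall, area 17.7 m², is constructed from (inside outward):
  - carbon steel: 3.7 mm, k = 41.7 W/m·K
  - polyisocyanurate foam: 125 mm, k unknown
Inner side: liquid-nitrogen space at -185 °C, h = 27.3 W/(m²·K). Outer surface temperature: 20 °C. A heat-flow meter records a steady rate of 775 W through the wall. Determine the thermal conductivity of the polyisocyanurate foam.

Model the wall as resistances in series:
R_inner film = 1/(h_i·A) = 1/(27.3×17.7) = 0.002069 K/W
R_carbon steel = L/(kA) = 0.0037/(41.7×17.7) = 5.013×10^-6 K/W
Sum of known resistances R_other = 0.002075 K/W
Total R = ΔT/Q = 205/775 = 0.2645 K/W
R_polyisocyanurate foam = R_total − R_other = 0.2624 K/W
k = L/(R·A) = 0.125/(0.2624×17.7)

k ≈ 0.0269 W/(m·K)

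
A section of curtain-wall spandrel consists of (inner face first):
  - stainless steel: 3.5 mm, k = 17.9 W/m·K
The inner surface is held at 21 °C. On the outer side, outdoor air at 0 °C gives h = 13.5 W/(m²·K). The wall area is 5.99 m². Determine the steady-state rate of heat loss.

Using the resistance-network approach (series):
R_stainless steel = L/(kA) = 0.0035/(17.9×5.99) = 3.264×10^-5 K/W
R_outer film = 1/(h_o·A) = 1/(13.5×5.99) = 0.01237 K/W
R_total = 0.0124 K/W
Q = ΔT / R_total = 21 / 0.0124

Q ≈ 1690 W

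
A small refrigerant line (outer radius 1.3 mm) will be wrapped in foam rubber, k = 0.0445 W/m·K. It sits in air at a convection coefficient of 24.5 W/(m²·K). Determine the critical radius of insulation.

r_cr ≈ 1.82 mm

For a cylinder r_cr = k/h = 0.0445/24.5
r_cr = 1.82 mm; since the bare radius (1.3 mm) is below r_cr, adding a thin layer of insulation will *increase* heat loss.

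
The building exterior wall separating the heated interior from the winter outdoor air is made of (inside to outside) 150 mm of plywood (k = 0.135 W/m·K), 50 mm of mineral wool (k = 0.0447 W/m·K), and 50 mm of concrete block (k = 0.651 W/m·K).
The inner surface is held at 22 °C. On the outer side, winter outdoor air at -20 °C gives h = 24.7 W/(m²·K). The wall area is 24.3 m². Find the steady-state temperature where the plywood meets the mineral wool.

T ≈ 2.12 °C

Thermal resistances in series:
R_plywood = L/(kA) = 0.15/(0.135×24.3) = 0.04572 K/W
R_mineral wool = L/(kA) = 0.05/(0.0447×24.3) = 0.04603 K/W
R_concrete block = L/(kA) = 0.05/(0.651×24.3) = 0.003161 K/W
R_outer film = 1/(h_o·A) = 1/(24.7×24.3) = 0.001666 K/W
R_total = 0.09658 K/W;  Q = ΔT/R_total = 42/0.09658 = 434.9 W
T_interface = T_inner − Q·ΣR(inner→interface) = 22 − 435×0.04572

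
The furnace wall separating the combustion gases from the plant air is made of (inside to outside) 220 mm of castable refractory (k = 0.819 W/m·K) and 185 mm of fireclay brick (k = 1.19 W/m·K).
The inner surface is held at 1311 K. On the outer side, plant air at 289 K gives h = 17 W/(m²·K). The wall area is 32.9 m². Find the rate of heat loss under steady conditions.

Q ≈ 69600 W

Using the resistance-network approach (series):
R_castable refractory = L/(kA) = 0.22/(0.819×32.9) = 0.008165 K/W
R_fireclay brick = L/(kA) = 0.185/(1.19×32.9) = 0.004725 K/W
R_outer film = 1/(h_o·A) = 1/(17×32.9) = 0.001788 K/W
R_total = 0.01468 K/W
Q = ΔT / R_total = 1022 / 0.01468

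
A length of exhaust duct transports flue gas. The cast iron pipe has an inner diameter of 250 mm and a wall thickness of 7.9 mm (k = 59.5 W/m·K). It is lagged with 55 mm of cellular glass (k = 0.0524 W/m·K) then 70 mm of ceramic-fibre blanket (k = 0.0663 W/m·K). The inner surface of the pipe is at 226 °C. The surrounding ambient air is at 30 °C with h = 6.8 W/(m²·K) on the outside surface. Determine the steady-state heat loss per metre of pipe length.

q′ ≈ 103 W/m

Cylindrical conduction, so R = ln(r₂/r₁)/(2πkL) per layer, in series:
R_cast iron pipe wall = ln(132.9/125)/(2π×59.5×1) = 1.639×10^-4 K/W
R_cellular glass = ln(187.9/132.9)/(2π×0.0524×1) = 1.052 K/W
R_ceramic-fibre blanket = ln(257.9/187.9)/(2π×0.0663×1) = 0.7602 K/W
R_outer film = 1/(h_o·2πr_oL) = 1/(6.8×2π×0.2579×1) = 0.09075 K/W
R_total = 1.903 K/W
Q = ΔT/R_total = 196/1.903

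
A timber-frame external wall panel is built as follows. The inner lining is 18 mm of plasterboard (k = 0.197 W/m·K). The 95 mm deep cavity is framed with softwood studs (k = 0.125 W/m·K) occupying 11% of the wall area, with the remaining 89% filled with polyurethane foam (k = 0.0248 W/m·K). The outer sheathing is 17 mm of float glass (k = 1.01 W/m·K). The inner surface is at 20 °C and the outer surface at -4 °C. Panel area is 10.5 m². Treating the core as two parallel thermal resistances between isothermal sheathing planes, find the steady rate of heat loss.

Sheathing layers in series; stud and cavity paths in parallel between them.
R_inner = 0.018/(0.197×10.5) = 0.008702 K/W
R_stud  = 0.095/(0.125×0.11×10.5) = 0.658 K/W
R_cav   = 0.095/(0.0248×0.89×10.5) = 0.4099 K/W
1/R_core = 1/R_stud + 1/R_cav → R_core = 0.2526 K/W
R_outer = 0.017/(1.01×10.5) = 0.001603 K/W
R_total = 0.2629 K/W
Q = ΔT/R_total = 24/0.2629

Q ≈ 91.3 W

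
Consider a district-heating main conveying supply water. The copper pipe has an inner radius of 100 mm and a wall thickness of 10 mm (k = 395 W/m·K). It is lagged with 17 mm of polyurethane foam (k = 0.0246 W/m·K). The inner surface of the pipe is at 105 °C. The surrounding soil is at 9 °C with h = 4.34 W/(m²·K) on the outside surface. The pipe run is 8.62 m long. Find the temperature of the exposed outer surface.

T ≈ 31.7 °C

For a radial system each layer contributes R = ln(r_out/r_in)/(2πkL); films add R = 1/(hA).
R_copper pipe wall = ln(110/100)/(2π×395×8.62) = 4.455×10^-6 K/W
R_polyurethane foam = ln(127/110)/(2π×0.0246×8.62) = 0.1079 K/W
R_outer film = 1/(h_o·2πr_oL) = 1/(4.34×2π×0.127×8.62) = 0.0335 K/W
R_total = 0.1414 K/W
Q = ΔT/R_total = 96/0.1414
Q = 679 W
T_interface = T_inner − Q·ΣR(inner→interface) = 105 − 679×0.1079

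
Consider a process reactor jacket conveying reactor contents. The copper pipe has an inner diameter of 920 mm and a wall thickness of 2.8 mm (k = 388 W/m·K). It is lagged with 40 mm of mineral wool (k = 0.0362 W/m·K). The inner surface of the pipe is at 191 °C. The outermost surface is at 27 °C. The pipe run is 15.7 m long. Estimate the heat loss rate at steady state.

Q ≈ 7060 W

Treating each annulus and film as a series resistance:
R_copper pipe wall = ln(462.8/460)/(2π×388×15.7) = 1.586×10^-7 K/W
R_mineral wool = ln(502.8/462.8)/(2π×0.0362×15.7) = 0.02321 K/W
R_total = 0.02321 K/W
Q = ΔT/R_total = 164/0.02321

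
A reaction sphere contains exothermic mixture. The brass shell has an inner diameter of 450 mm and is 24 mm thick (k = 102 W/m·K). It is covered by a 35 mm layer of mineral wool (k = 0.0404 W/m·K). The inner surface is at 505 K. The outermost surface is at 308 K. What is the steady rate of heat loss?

For a spherical shell R = (1/r₁ − 1/r₂)/(4πk); film R = 1/(h·4πr²). In series:
R_brass shell = (1/0.225 − 1/0.249)/(4π×102) = 3.342×10^-4 K/W
R_mineral wool = (1/0.249 − 1/0.284)/(4π×0.0404) = 0.9749 K/W
R_total = 0.9752 K/W
Q = ΔT/R_total = 197/0.9752

Q ≈ 202 W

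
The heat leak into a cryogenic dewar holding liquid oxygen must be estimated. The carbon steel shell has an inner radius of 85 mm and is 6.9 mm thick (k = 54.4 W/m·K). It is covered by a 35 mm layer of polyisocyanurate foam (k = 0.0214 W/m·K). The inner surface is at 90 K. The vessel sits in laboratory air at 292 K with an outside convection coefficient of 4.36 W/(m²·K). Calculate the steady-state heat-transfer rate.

Spherical conduction: R = (1/r_in − 1/r_out)/(4πk) per layer; series-sum.
R_carbon steel shell = (1/0.085 − 1/0.0919)/(4π×54.4) = 0.001292 K/W
R_polyisocyanurate foam = (1/0.0919 − 1/0.1269)/(4π×0.0214) = 11.16 K/W
R_outer film = 1/(h·4πr_o²) = 1/(4.36×4π×0.1269²) = 1.133 K/W
R_total = 12.29 K/W
Q = ΔT/R_total = 202/12.29

Q ≈ 16.4 W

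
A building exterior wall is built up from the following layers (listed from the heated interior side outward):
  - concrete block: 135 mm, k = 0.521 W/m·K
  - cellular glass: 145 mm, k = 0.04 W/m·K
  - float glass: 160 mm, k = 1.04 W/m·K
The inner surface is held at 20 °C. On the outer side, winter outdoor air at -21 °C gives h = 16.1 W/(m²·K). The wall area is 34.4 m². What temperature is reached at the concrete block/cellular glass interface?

Treating each layer as a thermal resistance in series:
R_concrete block = L/(kA) = 0.135/(0.521×34.4) = 0.007532 K/W
R_cellular glass = L/(kA) = 0.145/(0.04×34.4) = 0.1054 K/W
R_float glass = L/(kA) = 0.16/(1.04×34.4) = 0.004472 K/W
R_outer film = 1/(h_o·A) = 1/(16.1×34.4) = 0.001806 K/W
R_total = 0.1192 K/W;  Q = ΔT/R_total = 41/0.1192 = 344 W
T_interface = T_inner − Q·ΣR(inner→interface) = 20 − 344×0.007532

T ≈ 17.4 °C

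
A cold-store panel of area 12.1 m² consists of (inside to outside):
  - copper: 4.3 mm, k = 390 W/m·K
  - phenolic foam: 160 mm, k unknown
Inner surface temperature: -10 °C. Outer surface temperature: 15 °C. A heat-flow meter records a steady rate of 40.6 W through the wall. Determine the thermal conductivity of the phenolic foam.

Treating each layer as a thermal resistance in series:
R_copper = L/(kA) = 0.0043/(390×12.1) = 9.112×10^-7 K/W
Sum of known resistances R_other = 9.112×10^-7 K/W
Total R = ΔT/Q = 25/40.6 = 0.6158 K/W
R_phenolic foam = R_total − R_other = 0.6158 K/W
k = L/(R·A) = 0.16/(0.6158×12.1)

k ≈ 0.0215 W/(m·K)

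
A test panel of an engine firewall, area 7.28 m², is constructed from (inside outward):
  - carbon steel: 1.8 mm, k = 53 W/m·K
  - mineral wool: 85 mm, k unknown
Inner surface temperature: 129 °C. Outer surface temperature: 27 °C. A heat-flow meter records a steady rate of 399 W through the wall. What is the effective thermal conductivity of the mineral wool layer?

Using the resistance-network approach (series):
R_carbon steel = L/(kA) = 0.0018/(53×7.28) = 4.665×10^-6 K/W
Sum of known resistances R_other = 4.665×10^-6 K/W
Total R = ΔT/Q = 102/399 = 0.2556 K/W
R_mineral wool = R_total − R_other = 0.2556 K/W
k = L/(R·A) = 0.085/(0.2556×7.28)

k ≈ 0.0457 W/(m·K)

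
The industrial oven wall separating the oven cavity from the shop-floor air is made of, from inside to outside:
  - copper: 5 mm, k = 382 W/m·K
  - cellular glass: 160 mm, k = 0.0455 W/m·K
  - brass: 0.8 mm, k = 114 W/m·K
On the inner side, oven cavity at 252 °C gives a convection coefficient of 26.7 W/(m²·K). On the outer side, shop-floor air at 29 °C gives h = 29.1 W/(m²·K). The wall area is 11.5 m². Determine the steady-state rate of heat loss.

Q ≈ 715 W

Thermal resistances in series:
R_inner film = 1/(h_i·A) = 1/(26.7×11.5) = 0.003257 K/W
R_copper = L/(kA) = 0.005/(382×11.5) = 1.138×10^-6 K/W
R_cellular glass = L/(kA) = 0.16/(0.0455×11.5) = 0.3058 K/W
R_brass = L/(kA) = 0.0008/(114×11.5) = 6.102×10^-7 K/W
R_outer film = 1/(h_o·A) = 1/(29.1×11.5) = 0.002988 K/W
R_total = 0.312 K/W
Q = ΔT / R_total = 223 / 0.312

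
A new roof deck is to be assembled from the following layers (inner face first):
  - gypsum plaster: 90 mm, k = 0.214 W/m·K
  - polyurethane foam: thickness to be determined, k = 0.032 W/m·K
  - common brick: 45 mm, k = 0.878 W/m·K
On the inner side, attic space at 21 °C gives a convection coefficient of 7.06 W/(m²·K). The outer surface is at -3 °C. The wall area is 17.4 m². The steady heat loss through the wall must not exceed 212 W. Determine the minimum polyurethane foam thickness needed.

Using the resistance-network approach (series):
R_inner film = 1/(h_i·A) = 1/(7.06×17.4) = 0.00814 K/W
R_gypsum plaster = L/(kA) = 0.09/(0.214×17.4) = 0.02417 K/W
R_common brick = L/(kA) = 0.045/(0.878×17.4) = 0.002946 K/W
Sum of the known resistances R_other = 0.03526 K/W
Required total resistance R_tot = ΔT/Q_allow = 24/212 = 0.1132 K/W
R_polyurethane foam = R_tot − R_other = 0.07795 K/W
L = R·k·A = 0.07795×0.032×17.4

L ≈ 43.4 mm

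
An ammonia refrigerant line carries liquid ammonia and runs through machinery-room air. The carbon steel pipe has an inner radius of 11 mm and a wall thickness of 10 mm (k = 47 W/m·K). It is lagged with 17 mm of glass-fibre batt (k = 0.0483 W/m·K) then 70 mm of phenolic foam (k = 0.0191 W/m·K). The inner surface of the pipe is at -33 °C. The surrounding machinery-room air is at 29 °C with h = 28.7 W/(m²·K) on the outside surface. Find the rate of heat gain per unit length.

Cylindrical conduction, so R = ln(r₂/r₁)/(2πkL) per layer, in series:
R_carbon steel pipe wall = ln(21/11)/(2π×47×1) = 0.00219 K/W
R_glass-fibre batt = ln(38/21)/(2π×0.0483×1) = 1.954 K/W
R_phenolic foam = ln(108/38)/(2π×0.0191×1) = 8.704 K/W
R_outer film = 1/(h_o·2πr_oL) = 1/(28.7×2π×0.108×1) = 0.05135 K/W
R_total = 10.71 K/W
Q = ΔT/R_total = 62/10.71

q′ ≈ 5.79 W/m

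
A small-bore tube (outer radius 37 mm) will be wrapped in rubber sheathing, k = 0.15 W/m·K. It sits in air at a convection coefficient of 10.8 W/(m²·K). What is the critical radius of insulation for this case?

r_cr ≈ 13.9 mm

For a cylinder r_cr = k/h = 0.15/10.8
r_cr = 13.9 mm; since the bare radius (37 mm) is above r_cr, any added insulation will reduce heat loss.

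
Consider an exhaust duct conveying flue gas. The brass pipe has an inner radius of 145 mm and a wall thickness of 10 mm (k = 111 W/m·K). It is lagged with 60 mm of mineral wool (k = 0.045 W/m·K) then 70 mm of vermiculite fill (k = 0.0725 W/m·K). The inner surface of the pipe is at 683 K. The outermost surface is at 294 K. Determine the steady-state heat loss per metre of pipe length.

q′ ≈ 219 W/m

Cylindrical conduction, so R = ln(r₂/r₁)/(2πkL) per layer, in series:
R_brass pipe wall = ln(155/145)/(2π×111×1) = 9.562×10^-5 K/W
R_mineral wool = ln(215/155)/(2π×0.045×1) = 1.157 K/W
R_vermiculite fill = ln(285/215)/(2π×0.0725×1) = 0.6187 K/W
R_total = 1.776 K/W
Q = ΔT/R_total = 389/1.776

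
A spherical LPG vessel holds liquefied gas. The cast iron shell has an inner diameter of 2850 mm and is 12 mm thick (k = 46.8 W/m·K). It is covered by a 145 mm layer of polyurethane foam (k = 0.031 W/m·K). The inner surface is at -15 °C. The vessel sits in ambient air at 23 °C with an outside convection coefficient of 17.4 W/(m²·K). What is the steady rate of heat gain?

For a spherical shell R = (1/r₁ − 1/r₂)/(4πk); film R = 1/(h·4πr²). In series:
R_cast iron shell = (1/1.425 − 1/1.437)/(4π×46.8) = 9.964×10^-6 K/W
R_polyurethane foam = (1/1.437 − 1/1.582)/(4π×0.031) = 0.1637 K/W
R_outer film = 1/(h·4πr_o²) = 1/(17.4×4π×1.582²) = 0.001827 K/W
R_total = 0.1656 K/W
Q = ΔT/R_total = 38/0.1656

Q ≈ 230 W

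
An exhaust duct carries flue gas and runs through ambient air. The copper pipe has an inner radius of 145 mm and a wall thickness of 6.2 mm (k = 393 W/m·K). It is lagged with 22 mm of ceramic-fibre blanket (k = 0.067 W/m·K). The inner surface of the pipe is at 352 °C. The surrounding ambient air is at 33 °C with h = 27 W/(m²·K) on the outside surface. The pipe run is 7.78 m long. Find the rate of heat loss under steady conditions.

Q ≈ 6960 W

Radial resistances (cylindrical: R_cond = ln(r_o/r_i)/(2πkL), R_conv = 1/(h·2πrL)):
R_copper pipe wall = ln(151.2/145)/(2π×393×7.78) = 2.179×10^-6 K/W
R_ceramic-fibre blanket = ln(173.2/151.2)/(2π×0.067×7.78) = 0.04148 K/W
R_outer film = 1/(h_o·2πr_oL) = 1/(27×2π×0.1732×7.78) = 0.004375 K/W
R_total = 0.04585 K/W
Q = ΔT/R_total = 319/0.04585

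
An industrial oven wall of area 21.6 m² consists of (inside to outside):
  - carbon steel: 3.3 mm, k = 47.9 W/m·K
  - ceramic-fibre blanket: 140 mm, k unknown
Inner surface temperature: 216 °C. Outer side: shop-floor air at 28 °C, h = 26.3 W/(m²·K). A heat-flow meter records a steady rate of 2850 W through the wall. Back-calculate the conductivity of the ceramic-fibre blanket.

k ≈ 0.101 W/(m·K)

Thermal resistances in series:
R_carbon steel = L/(kA) = 0.0033/(47.9×21.6) = 3.19×10^-6 K/W
R_outer film = 1/(h_o·A) = 1/(26.3×21.6) = 0.00176 K/W
Sum of known resistances R_other = 0.001764 K/W
Total R = ΔT/Q = 188/2850 = 0.06596 K/W
R_ceramic-fibre blanket = R_total − R_other = 0.0642 K/W
k = L/(R·A) = 0.14/(0.0642×21.6)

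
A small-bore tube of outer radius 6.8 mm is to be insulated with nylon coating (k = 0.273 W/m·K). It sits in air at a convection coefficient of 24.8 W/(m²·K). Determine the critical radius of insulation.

For a cylinder r_cr = k/h = 0.273/24.8
r_cr = 11 mm; since the bare radius (6.8 mm) is below r_cr, adding a thin layer of insulation will *increase* heat loss.

r_cr ≈ 11 mm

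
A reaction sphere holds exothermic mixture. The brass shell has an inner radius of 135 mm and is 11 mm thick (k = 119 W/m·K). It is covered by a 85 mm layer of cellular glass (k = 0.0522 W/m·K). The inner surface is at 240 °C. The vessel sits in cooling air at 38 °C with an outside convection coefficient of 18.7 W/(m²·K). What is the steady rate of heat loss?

Q ≈ 51.5 W

For a spherical shell R = (1/r₁ − 1/r₂)/(4πk); film R = 1/(h·4πr²). In series:
R_brass shell = (1/0.135 − 1/0.146)/(4π×119) = 3.732×10^-4 K/W
R_cellular glass = (1/0.146 − 1/0.231)/(4π×0.0522) = 3.842 K/W
R_outer film = 1/(h·4πr_o²) = 1/(18.7×4π×0.231²) = 0.07975 K/W
R_total = 3.922 K/W
Q = ΔT/R_total = 202/3.922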